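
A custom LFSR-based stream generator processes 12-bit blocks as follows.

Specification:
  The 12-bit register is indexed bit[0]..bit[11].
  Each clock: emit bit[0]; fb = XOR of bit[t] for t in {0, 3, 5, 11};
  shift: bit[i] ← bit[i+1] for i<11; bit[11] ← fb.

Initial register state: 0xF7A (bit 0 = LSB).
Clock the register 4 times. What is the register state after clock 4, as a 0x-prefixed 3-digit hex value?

0x5F7

reg_0 = 0xF7A
clock 1: out=0, reg = 0xFBD
clock 2: out=1, reg = 0x7DE
clock 3: out=0, reg = 0xBEF
clock 4: out=1, reg = 0x5F7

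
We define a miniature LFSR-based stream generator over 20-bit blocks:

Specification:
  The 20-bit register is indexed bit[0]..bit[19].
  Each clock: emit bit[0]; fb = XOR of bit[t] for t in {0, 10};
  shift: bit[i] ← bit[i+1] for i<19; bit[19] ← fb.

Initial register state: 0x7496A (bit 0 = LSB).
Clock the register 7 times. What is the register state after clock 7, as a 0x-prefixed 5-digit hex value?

reg_0 = 0x7496A
clock 1: out=0, reg = 0x3A4B5
clock 2: out=1, reg = 0x1D25A
clock 3: out=0, reg = 0x0E92D
clock 4: out=1, reg = 0x87496
clock 5: out=0, reg = 0xC3A4B
clock 6: out=1, reg = 0xE1D25
clock 7: out=1, reg = 0x70E92

0x70E92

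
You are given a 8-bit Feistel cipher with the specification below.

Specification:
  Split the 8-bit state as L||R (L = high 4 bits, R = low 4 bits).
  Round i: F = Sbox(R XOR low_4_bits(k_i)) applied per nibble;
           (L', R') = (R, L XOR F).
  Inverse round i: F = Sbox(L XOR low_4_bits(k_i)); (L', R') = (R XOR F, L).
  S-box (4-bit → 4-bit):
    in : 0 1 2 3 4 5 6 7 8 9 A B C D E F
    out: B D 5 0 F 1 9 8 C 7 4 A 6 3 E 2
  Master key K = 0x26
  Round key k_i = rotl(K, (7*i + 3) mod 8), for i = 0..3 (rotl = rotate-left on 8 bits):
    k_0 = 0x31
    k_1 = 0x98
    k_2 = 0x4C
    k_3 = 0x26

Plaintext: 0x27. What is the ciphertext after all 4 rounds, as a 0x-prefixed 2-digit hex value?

0x1F

s_0 = plaintext = 0x27
s_1 = Round(s_0, k_0) = 0x7B
s_2 = Round(s_1, k_1) = 0xB7
s_3 = Round(s_2, k_2) = 0x71
s_4 = Round(s_3, k_3) = 0x1F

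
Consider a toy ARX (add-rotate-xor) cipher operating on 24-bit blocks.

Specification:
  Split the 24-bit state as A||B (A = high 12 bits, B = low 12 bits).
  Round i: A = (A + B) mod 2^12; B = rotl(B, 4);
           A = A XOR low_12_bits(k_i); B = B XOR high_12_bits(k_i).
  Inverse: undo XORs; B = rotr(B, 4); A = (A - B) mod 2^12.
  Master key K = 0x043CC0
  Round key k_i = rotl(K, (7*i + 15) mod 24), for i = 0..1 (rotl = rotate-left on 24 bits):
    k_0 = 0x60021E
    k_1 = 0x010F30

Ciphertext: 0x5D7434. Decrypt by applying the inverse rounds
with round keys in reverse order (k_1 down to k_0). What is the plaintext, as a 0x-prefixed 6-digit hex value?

0x297224

s_0 = ciphertext = 0x5D7434
s_1 = InvRound(s_0, k_1) = 0x6A5442
s_2 = InvRound(s_1, k_0) = 0x297224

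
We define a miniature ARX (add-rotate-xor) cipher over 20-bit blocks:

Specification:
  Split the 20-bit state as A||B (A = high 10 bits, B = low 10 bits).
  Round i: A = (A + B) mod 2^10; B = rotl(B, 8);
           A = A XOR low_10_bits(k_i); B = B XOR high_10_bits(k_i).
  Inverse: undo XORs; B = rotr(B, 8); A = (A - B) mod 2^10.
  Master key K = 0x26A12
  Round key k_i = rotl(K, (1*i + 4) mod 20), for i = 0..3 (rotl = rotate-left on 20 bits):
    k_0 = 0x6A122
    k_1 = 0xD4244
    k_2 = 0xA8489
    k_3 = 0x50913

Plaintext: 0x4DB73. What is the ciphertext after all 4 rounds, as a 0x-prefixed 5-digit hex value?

0x50396

s_0 = plaintext = 0x4DB73
s_1 = Round(s_0, k_0) = 0x62E74
s_2 = Round(s_1, k_1) = 0x6EFCD
s_3 = Round(s_2, k_2) = 0x40752
s_4 = Round(s_3, k_3) = 0x50396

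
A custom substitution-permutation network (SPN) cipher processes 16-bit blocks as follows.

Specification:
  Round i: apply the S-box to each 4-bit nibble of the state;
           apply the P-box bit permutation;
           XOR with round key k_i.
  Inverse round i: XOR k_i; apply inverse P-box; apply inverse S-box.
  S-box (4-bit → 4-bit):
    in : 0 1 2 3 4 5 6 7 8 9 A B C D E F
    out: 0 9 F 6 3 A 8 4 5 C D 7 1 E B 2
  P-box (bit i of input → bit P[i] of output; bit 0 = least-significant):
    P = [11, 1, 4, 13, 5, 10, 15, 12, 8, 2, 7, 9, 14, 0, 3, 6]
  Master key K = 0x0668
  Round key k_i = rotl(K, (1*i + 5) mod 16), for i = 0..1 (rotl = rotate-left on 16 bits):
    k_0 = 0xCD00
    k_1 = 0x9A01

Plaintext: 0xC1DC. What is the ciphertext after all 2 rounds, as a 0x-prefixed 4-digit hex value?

s_0 = plaintext = 0xC1DC
s_1 = Round(s_0, k_0) = 0x1200
s_2 = Round(s_1, k_1) = 0xD9C5

0xD9C5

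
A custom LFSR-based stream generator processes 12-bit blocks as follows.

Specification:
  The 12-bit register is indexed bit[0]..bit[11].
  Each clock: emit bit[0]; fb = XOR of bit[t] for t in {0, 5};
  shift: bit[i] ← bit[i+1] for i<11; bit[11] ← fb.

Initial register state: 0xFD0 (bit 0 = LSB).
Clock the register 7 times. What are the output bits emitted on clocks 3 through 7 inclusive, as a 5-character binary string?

00101

reg_0 = 0xFD0
clock 1: out=0, reg = 0x7E8
clock 2: out=0, reg = 0xBF4
clock 3: out=0, reg = 0xDFA
clock 4: out=0, reg = 0xEFD
clock 5: out=1, reg = 0x77E
clock 6: out=0, reg = 0xBBF
clock 7: out=1, reg = 0x5DF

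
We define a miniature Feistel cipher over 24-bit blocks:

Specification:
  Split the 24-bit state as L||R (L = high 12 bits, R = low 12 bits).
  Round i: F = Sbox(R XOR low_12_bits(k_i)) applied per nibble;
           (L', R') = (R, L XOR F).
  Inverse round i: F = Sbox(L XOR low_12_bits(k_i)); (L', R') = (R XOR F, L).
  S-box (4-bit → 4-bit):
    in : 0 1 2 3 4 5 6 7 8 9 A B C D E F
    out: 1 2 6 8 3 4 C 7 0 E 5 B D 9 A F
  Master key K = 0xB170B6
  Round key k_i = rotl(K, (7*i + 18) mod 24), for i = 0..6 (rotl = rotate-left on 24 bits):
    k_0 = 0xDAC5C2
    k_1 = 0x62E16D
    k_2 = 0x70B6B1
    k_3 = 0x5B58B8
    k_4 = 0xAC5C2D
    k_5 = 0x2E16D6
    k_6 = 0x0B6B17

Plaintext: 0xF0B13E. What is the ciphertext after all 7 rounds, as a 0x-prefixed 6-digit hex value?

s_0 = plaintext = 0xF0B13E
s_1 = Round(s_0, k_0) = 0x13ECF6
s_2 = Round(s_1, k_1) = 0xCF68D5
s_3 = Round(s_2, k_2) = 0x8D5635
s_4 = Round(s_3, k_3) = 0x6352DC
s_5 = Round(s_4, k_4) = 0x2DCCC7
s_6 = Round(s_5, k_5) = 0xCC77FE
s_7 = Round(s_6, k_6) = 0x7FE169

0x7FE169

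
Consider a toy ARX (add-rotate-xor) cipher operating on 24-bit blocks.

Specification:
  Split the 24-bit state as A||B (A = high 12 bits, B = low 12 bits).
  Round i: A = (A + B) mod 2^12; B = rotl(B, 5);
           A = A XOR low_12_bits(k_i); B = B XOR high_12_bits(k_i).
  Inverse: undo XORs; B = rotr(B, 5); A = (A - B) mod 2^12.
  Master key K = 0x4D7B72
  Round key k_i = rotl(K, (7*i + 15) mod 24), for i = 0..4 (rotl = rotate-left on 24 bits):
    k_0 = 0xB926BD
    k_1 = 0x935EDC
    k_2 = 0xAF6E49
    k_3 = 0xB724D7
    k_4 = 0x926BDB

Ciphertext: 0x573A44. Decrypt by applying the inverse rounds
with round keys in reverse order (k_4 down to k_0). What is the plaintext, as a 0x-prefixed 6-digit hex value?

s_0 = ciphertext = 0x573A44
s_1 = InvRound(s_0, k_4) = 0xD8D11B
s_2 = InvRound(s_1, k_3) = 0x4874D3
s_3 = InvRound(s_2, k_2) = 0x7DD2F1
s_4 = InvRound(s_3, k_1) = 0x6A325E
s_5 = InvRound(s_4, k_0) = 0x9D064E

0x9D064E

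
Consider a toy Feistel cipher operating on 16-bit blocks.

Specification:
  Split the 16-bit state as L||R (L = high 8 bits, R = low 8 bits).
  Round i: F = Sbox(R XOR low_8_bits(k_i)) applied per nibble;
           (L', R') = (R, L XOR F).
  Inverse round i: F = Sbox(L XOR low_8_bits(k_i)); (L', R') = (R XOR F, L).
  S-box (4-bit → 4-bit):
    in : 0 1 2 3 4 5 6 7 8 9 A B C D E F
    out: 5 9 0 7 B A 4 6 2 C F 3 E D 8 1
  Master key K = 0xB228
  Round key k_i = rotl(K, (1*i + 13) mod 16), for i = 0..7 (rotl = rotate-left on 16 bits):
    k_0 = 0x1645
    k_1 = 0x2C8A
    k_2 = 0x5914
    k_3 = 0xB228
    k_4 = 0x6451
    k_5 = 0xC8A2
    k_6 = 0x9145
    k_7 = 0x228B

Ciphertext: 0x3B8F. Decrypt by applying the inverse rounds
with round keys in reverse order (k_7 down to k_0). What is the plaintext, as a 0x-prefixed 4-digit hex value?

0x7A86

s_0 = ciphertext = 0x3B8F
s_1 = InvRound(s_0, k_7) = 0xBA3B
s_2 = InvRound(s_1, k_6) = 0x2ABA
s_3 = InvRound(s_2, k_5) = 0x982A
s_4 = InvRound(s_3, k_4) = 0xC698
s_5 = InvRound(s_4, k_3) = 0x10C6
s_6 = InvRound(s_5, k_2) = 0x9D10
s_7 = InvRound(s_6, k_1) = 0x869D
s_8 = InvRound(s_7, k_0) = 0x7A86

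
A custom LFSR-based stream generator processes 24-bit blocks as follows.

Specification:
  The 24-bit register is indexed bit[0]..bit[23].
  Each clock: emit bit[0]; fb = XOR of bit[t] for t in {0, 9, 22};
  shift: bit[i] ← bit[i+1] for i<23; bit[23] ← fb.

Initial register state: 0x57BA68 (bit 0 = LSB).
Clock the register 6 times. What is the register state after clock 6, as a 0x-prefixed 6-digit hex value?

0x915EE9

reg_0 = 0x57BA68
clock 1: out=0, reg = 0x2BDD34
clock 2: out=0, reg = 0x15EE9A
clock 3: out=0, reg = 0x8AF74D
clock 4: out=1, reg = 0x457BA6
clock 5: out=0, reg = 0x22BDD3
clock 6: out=1, reg = 0x915EE9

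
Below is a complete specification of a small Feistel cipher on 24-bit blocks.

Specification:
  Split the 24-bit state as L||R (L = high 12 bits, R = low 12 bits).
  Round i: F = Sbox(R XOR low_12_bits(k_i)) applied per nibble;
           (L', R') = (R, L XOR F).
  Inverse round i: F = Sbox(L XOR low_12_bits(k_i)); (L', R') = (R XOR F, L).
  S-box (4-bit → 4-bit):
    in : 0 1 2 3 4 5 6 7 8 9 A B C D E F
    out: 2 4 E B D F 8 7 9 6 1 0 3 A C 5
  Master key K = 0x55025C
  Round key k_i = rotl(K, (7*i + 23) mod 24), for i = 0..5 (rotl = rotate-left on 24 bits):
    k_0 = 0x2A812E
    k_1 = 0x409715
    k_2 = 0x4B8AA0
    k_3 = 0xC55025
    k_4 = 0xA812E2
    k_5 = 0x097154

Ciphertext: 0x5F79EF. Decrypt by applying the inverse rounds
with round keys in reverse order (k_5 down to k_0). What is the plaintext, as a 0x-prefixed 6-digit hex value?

0x95D9DA

s_0 = ciphertext = 0x5F79EF
s_1 = InvRound(s_0, k_5) = 0x4F45F7
s_2 = InvRound(s_1, k_4) = 0xDBF4F4
s_3 = InvRound(s_2, k_3) = 0xE95DBF
s_4 = InvRound(s_3, k_2) = 0x000E95
s_5 = InvRound(s_4, k_1) = 0x9DA000
s_6 = InvRound(s_5, k_0) = 0x95D9DA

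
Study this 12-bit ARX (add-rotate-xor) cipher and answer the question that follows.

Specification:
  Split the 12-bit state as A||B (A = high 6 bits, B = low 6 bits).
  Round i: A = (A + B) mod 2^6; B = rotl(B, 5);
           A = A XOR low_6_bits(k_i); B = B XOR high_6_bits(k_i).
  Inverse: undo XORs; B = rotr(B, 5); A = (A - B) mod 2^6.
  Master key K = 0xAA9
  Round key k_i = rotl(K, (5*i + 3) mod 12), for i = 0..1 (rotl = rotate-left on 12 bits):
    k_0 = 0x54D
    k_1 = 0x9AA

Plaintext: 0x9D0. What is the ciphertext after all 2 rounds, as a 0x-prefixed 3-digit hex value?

0xF48

s_0 = plaintext = 0x9D0
s_1 = Round(s_0, k_0) = 0xE9D
s_2 = Round(s_1, k_1) = 0xF48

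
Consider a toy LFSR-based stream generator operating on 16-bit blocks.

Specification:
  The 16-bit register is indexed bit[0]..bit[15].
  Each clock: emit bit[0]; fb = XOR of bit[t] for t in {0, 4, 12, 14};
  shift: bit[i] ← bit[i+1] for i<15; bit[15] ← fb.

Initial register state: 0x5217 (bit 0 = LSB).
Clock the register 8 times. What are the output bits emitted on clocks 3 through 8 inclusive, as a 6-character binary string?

101000

reg_0 = 0x5217
clock 1: out=1, reg = 0x290B
clock 2: out=1, reg = 0x9485
clock 3: out=1, reg = 0x4A42
clock 4: out=0, reg = 0xA521
clock 5: out=1, reg = 0xD290
clock 6: out=0, reg = 0xE948
clock 7: out=0, reg = 0xF4A4
clock 8: out=0, reg = 0x7A52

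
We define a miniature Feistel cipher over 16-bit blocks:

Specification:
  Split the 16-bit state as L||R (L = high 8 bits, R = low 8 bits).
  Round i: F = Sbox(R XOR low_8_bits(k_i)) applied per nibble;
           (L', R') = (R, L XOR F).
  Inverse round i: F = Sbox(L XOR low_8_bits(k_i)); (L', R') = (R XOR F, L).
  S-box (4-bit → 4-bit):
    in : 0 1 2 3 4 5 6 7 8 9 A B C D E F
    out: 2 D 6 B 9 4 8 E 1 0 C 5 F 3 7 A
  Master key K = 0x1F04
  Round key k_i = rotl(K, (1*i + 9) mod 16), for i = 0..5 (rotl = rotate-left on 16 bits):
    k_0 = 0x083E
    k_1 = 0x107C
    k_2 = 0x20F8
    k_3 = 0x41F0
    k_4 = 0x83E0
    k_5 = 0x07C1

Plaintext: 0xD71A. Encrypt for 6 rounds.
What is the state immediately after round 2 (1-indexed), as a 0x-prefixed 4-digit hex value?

0xBEEC

s_0 = plaintext = 0xD71A
s_1 = Round(s_0, k_0) = 0x1ABE
s_2 = Round(s_1, k_1) = 0xBEEC
s_3 = Round(s_2, k_2) = 0xEC67
s_4 = Round(s_3, k_3) = 0x67E2
s_5 = Round(s_4, k_4) = 0xE241
s_6 = Round(s_5, k_5) = 0x41F0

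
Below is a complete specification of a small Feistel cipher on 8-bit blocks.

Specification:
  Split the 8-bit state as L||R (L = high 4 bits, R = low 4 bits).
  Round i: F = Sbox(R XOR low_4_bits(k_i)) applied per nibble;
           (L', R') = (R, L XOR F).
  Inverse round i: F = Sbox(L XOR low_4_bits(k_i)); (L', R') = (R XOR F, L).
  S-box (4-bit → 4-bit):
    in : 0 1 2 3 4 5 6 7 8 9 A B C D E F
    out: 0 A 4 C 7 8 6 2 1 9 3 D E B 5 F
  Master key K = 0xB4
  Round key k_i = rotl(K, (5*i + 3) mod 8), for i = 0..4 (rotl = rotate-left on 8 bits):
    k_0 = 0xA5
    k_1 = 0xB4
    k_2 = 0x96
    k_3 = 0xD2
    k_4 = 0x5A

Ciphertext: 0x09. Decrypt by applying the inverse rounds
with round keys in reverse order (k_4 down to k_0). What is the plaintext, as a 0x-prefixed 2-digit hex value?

0xBF

s_0 = ciphertext = 0x09
s_1 = InvRound(s_0, k_4) = 0xA0
s_2 = InvRound(s_1, k_3) = 0x1A
s_3 = InvRound(s_2, k_2) = 0x81
s_4 = InvRound(s_3, k_1) = 0xF8
s_5 = InvRound(s_4, k_0) = 0xBF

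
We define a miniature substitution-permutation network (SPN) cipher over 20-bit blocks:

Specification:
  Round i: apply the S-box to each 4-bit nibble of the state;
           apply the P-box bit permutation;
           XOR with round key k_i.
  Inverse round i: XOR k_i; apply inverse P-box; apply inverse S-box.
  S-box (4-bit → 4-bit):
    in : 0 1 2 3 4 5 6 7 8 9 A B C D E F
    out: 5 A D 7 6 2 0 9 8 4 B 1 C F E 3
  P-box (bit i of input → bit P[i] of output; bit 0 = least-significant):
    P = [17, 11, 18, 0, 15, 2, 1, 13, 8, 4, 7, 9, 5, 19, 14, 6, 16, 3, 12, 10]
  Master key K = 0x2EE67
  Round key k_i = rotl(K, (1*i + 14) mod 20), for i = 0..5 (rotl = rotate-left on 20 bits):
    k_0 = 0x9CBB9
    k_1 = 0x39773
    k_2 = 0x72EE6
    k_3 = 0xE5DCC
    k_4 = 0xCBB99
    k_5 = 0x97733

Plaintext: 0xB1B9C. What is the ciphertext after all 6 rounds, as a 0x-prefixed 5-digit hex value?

0xA2AC4

s_0 = plaintext = 0xB1B9C
s_1 = Round(s_0, k_0) = 0x4CAFA
s_2 = Round(s_1, k_1) = 0x14C2E
s_3 = Round(s_2, k_2) = 0xBC06D
s_4 = Round(s_3, k_3) = 0x9140D
s_5 = Round(s_4, k_4) = 0x2234A
s_6 = Round(s_5, k_5) = 0xA2AC4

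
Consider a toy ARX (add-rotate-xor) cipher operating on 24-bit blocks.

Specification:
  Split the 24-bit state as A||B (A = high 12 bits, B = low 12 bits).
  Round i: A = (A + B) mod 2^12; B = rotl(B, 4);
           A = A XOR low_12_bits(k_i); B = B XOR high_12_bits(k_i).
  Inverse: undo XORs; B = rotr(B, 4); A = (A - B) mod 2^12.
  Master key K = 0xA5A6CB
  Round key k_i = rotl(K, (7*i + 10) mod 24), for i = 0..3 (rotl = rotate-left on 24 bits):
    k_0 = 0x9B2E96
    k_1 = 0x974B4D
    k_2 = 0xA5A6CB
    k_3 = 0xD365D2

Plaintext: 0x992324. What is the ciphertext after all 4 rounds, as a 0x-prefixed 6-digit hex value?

s_0 = plaintext = 0x992324
s_1 = Round(s_0, k_0) = 0x220BF1
s_2 = Round(s_1, k_1) = 0x55C66F
s_3 = Round(s_2, k_2) = 0xD00CAC
s_4 = Round(s_3, k_3) = 0xC7E7FA

0xC7E7FA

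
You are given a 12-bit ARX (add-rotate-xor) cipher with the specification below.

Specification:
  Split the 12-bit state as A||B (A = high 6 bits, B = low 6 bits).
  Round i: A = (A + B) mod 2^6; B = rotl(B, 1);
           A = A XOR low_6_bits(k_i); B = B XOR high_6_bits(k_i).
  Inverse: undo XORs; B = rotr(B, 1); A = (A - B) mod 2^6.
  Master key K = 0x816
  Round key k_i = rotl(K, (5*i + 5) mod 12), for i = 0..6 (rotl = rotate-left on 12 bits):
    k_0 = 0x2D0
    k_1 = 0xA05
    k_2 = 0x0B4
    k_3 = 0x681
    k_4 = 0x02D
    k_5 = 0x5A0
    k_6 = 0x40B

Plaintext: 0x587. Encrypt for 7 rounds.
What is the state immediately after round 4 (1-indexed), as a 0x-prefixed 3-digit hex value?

s_0 = plaintext = 0x587
s_1 = Round(s_0, k_0) = 0x345
s_2 = Round(s_1, k_1) = 0x5E2
s_3 = Round(s_2, k_2) = 0x347
s_4 = Round(s_3, k_3) = 0x554
s_5 = Round(s_4, k_4) = 0x128
s_6 = Round(s_5, k_5) = 0x307
s_7 = Round(s_6, k_6) = 0x61E

0x554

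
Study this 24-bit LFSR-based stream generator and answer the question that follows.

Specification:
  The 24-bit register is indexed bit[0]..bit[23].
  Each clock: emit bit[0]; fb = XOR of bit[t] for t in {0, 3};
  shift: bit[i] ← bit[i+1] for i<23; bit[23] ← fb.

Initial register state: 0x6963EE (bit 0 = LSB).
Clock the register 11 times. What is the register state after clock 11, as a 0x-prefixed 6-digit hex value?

reg_0 = 0x6963EE
clock 1: out=0, reg = 0xB4B1F7
clock 2: out=1, reg = 0xDA58FB
clock 3: out=1, reg = 0x6D2C7D
clock 4: out=1, reg = 0x36963E
clock 5: out=0, reg = 0x9B4B1F
clock 6: out=1, reg = 0x4DA58F
clock 7: out=1, reg = 0x26D2C7
clock 8: out=1, reg = 0x936963
clock 9: out=1, reg = 0xC9B4B1
clock 10: out=1, reg = 0xE4DA58
clock 11: out=0, reg = 0xF26D2C

0xF26D2C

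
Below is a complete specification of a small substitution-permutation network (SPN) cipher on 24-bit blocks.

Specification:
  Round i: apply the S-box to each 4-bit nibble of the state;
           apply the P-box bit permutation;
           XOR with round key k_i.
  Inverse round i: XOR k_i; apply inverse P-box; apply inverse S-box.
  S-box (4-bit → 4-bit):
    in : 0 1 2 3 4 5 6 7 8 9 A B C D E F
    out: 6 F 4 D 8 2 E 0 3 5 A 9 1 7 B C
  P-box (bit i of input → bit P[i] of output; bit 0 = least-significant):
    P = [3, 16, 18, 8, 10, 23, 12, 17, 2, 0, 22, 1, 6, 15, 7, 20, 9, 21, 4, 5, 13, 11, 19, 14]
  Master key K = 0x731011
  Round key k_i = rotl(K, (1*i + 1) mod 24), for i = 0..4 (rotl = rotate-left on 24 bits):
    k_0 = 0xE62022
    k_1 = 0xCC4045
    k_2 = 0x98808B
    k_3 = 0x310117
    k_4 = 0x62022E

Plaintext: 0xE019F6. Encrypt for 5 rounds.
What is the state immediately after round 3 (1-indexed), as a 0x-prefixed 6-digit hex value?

0xCFCF35

s_0 = plaintext = 0xE019F6
s_1 = Round(s_0, k_0) = 0x91D9F6
s_2 = Round(s_1, k_1) = 0xA3F3B1
s_3 = Round(s_2, k_2) = 0xCFCF35
s_4 = Round(s_3, k_3) = 0x723565
s_5 = Round(s_4, k_4) = 0xF112FF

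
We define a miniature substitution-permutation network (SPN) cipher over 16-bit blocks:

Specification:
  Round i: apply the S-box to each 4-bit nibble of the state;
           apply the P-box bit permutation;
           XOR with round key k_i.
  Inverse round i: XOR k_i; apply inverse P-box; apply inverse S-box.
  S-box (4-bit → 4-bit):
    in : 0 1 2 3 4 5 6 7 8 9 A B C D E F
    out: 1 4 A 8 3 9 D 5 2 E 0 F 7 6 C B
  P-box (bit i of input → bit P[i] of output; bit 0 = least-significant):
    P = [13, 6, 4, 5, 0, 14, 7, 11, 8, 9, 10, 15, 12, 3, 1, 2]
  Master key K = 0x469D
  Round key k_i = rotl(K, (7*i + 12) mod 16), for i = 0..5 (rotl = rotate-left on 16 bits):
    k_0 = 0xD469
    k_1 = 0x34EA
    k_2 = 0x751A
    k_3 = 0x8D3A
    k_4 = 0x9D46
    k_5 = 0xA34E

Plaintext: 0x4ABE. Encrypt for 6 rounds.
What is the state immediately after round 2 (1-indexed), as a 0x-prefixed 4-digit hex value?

0x5362

s_0 = plaintext = 0x4ABE
s_1 = Round(s_0, k_0) = 0x8CD0
s_2 = Round(s_1, k_1) = 0x5362
s_3 = Round(s_2, k_2) = 0xEDFF
s_4 = Round(s_3, k_3) = 0xE35D
s_5 = Round(s_4, k_4) = 0x1511
s_6 = Round(s_5, k_5) = 0x22DC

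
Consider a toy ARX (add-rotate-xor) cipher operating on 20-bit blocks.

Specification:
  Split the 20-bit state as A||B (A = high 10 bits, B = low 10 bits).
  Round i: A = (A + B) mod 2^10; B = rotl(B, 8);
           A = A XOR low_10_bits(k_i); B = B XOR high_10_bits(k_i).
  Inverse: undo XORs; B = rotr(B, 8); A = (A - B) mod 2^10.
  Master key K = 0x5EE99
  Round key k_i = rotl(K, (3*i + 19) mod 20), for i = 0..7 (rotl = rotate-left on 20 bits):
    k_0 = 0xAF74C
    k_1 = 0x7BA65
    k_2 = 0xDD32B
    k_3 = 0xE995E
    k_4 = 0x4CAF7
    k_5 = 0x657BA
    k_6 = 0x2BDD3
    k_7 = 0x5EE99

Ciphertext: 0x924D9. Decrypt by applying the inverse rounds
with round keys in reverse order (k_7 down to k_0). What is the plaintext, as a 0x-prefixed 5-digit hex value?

s_0 = ciphertext = 0x924D9
s_1 = InvRound(s_0, k_7) = 0x91E89
s_2 = InvRound(s_1, k_6) = 0xBE89A
s_3 = InvRound(s_2, k_5) = 0x40C3D
s_4 = InvRound(s_3, k_4) = 0xEDC3D
s_5 = InvRound(s_4, k_3) = 0x1EA6F
s_6 = InvRound(s_5, k_2) = 0xB906D
s_7 = InvRound(s_6, k_1) = 0x9D20D
s_8 = InvRound(s_7, k_0) = 0x9E2C0

0x9E2C0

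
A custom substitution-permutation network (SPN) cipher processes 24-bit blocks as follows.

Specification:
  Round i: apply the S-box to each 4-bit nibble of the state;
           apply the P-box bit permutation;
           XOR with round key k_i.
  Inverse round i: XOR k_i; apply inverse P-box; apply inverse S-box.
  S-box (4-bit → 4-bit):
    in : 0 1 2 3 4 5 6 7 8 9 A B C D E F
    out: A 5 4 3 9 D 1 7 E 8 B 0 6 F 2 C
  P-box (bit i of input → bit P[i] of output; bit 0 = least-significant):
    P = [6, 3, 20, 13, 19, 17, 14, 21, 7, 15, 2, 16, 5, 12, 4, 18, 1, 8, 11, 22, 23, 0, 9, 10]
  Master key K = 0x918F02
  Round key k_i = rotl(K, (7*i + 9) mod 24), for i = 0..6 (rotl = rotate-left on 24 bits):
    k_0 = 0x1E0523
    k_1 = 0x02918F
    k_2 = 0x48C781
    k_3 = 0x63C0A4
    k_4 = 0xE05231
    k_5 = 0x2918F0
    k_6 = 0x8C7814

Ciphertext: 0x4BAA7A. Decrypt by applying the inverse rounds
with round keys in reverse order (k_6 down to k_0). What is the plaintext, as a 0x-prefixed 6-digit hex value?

0xBFCE8D

s_0 = ciphertext = 0x4BAA7A
s_1 = InvRound(s_0, k_6) = 0x14A8C3
s_2 = InvRound(s_1, k_5) = 0xE6D04F
s_3 = InvRound(s_2, k_4) = 0x265CE3
s_4 = InvRound(s_3, k_3) = 0x0508B6
s_5 = InvRound(s_4, k_2) = 0x8D581B
s_6 = InvRound(s_5, k_1) = 0x6CFD7B
s_7 = InvRound(s_6, k_0) = 0xBFCE8D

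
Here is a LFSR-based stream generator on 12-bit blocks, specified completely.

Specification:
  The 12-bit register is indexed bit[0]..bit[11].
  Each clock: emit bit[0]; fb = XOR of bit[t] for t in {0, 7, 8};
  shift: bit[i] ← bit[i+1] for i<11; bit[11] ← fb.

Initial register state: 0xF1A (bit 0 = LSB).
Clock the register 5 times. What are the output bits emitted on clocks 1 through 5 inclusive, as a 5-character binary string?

01011

reg_0 = 0xF1A
clock 1: out=0, reg = 0xF8D
clock 2: out=1, reg = 0xFC6
clock 3: out=0, reg = 0x7E3
clock 4: out=1, reg = 0xBF1
clock 5: out=1, reg = 0xDF8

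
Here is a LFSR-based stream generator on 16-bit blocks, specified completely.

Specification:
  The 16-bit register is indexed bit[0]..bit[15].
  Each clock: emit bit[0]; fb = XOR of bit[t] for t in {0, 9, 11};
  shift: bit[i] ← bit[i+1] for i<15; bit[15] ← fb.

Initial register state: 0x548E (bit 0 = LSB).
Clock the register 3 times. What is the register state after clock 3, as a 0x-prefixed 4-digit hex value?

reg_0 = 0x548E
clock 1: out=0, reg = 0x2A47
clock 2: out=1, reg = 0x9523
clock 3: out=1, reg = 0xCA91

0xCA91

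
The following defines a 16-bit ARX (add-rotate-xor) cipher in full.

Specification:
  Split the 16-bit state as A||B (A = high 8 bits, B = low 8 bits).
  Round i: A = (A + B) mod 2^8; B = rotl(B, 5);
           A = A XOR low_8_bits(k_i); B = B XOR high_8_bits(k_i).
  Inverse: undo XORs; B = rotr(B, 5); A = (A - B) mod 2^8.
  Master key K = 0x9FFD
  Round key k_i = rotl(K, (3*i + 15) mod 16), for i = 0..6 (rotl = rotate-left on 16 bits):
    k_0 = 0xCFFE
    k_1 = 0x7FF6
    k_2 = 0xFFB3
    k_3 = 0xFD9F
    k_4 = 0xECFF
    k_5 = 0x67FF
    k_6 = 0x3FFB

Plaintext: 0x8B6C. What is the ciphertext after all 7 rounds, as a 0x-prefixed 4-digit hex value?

s_0 = plaintext = 0x8B6C
s_1 = Round(s_0, k_0) = 0x0942
s_2 = Round(s_1, k_1) = 0xBD37
s_3 = Round(s_2, k_2) = 0x4719
s_4 = Round(s_3, k_3) = 0xFFDE
s_5 = Round(s_4, k_4) = 0x2237
s_6 = Round(s_5, k_5) = 0xA681
s_7 = Round(s_6, k_6) = 0xDC0F

0xDC0F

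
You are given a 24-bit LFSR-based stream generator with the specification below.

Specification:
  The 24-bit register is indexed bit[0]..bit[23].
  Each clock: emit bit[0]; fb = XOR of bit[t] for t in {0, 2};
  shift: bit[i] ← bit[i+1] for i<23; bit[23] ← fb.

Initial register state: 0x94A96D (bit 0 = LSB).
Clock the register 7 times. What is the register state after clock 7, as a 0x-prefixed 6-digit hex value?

reg_0 = 0x94A96D
clock 1: out=1, reg = 0x4A54B6
clock 2: out=0, reg = 0xA52A5B
clock 3: out=1, reg = 0xD2952D
clock 4: out=1, reg = 0x694A96
clock 5: out=0, reg = 0xB4A54B
clock 6: out=1, reg = 0xDA52A5
clock 7: out=1, reg = 0x6D2952

0x6D2952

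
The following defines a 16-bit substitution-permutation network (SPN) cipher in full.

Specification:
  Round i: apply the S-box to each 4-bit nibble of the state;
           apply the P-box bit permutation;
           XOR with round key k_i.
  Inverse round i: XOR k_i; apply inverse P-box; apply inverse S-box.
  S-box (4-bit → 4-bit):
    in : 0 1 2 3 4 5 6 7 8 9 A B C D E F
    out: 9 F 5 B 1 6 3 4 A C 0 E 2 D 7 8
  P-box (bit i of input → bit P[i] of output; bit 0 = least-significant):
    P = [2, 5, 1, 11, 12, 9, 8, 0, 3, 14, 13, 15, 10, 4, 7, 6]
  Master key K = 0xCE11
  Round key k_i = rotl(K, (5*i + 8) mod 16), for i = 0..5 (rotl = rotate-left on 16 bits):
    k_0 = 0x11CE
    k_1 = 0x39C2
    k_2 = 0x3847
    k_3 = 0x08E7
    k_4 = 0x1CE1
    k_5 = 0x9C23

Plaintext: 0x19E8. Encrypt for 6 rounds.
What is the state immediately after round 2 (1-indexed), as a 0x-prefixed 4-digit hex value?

0x4BED

s_0 = plaintext = 0x19E8
s_1 = Round(s_0, k_0) = 0xAE3E
s_2 = Round(s_1, k_1) = 0x4BED
s_3 = Round(s_2, k_2) = 0xC741
s_4 = Round(s_3, k_3) = 0x30D1
s_5 = Round(s_4, k_4) = 0x819E
s_6 = Round(s_5, k_5) = 0x7D5C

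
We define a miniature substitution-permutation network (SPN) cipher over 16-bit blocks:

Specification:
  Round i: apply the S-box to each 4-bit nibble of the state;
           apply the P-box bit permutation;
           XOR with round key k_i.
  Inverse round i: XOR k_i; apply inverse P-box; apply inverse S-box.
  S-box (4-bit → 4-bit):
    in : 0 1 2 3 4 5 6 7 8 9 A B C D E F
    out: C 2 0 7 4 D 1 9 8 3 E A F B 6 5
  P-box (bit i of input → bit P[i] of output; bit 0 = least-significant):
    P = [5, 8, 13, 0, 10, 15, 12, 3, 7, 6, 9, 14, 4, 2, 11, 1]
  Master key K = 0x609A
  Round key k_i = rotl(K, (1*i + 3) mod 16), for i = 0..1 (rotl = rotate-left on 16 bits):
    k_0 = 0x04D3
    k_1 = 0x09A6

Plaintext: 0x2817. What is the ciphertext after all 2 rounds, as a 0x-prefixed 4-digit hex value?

0x17B0

s_0 = plaintext = 0x2817
s_1 = Round(s_0, k_0) = 0xC4F2
s_2 = Round(s_1, k_1) = 0x17B0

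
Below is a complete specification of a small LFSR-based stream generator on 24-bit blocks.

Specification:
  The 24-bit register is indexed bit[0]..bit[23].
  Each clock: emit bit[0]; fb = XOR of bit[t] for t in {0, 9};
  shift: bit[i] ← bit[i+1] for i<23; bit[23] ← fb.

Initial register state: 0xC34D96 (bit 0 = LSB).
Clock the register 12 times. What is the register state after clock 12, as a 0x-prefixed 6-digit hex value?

0xC30C34

reg_0 = 0xC34D96
clock 1: out=0, reg = 0x61A6CB
clock 2: out=1, reg = 0x30D365
clock 3: out=1, reg = 0x1869B2
clock 4: out=0, reg = 0x0C34D9
clock 5: out=1, reg = 0x861A6C
clock 6: out=0, reg = 0xC30D36
clock 7: out=0, reg = 0x61869B
clock 8: out=1, reg = 0x30C34D
clock 9: out=1, reg = 0x1861A6
clock 10: out=0, reg = 0x0C30D3
clock 11: out=1, reg = 0x861869
clock 12: out=1, reg = 0xC30C34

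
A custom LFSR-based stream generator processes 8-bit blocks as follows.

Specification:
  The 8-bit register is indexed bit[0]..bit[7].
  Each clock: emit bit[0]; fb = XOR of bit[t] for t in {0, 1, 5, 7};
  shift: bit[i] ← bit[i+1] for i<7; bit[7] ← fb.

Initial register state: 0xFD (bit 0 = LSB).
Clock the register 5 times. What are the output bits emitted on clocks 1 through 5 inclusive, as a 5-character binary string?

10111

reg_0 = 0xFD
clock 1: out=1, reg = 0xFE
clock 2: out=0, reg = 0xFF
clock 3: out=1, reg = 0x7F
clock 4: out=1, reg = 0xBF
clock 5: out=1, reg = 0x5F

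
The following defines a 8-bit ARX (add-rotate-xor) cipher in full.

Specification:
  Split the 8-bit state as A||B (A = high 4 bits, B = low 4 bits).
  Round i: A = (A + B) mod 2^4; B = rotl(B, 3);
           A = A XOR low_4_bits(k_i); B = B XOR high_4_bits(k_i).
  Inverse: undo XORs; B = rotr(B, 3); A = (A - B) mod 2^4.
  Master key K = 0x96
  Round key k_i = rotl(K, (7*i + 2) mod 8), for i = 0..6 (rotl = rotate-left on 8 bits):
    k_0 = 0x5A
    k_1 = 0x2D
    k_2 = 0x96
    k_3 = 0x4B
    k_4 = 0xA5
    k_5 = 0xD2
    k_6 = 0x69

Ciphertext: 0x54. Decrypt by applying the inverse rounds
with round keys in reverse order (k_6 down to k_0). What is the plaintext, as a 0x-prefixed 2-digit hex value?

0x39

s_0 = ciphertext = 0x54
s_1 = InvRound(s_0, k_6) = 0x84
s_2 = InvRound(s_1, k_5) = 0x73
s_3 = InvRound(s_2, k_4) = 0xF3
s_4 = InvRound(s_3, k_3) = 0x6E
s_5 = InvRound(s_4, k_2) = 0x2E
s_6 = InvRound(s_5, k_1) = 0x69
s_7 = InvRound(s_6, k_0) = 0x39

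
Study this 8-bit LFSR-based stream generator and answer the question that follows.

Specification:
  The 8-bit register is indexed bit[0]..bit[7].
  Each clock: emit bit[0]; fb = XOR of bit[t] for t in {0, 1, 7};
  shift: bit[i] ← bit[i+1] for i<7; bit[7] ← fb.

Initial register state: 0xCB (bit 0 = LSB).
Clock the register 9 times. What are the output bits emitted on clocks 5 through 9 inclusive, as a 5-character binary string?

reg_0 = 0xCB
clock 1: out=1, reg = 0xE5
clock 2: out=1, reg = 0x72
clock 3: out=0, reg = 0xB9
clock 4: out=1, reg = 0x5C
clock 5: out=0, reg = 0x2E
clock 6: out=0, reg = 0x97
clock 7: out=1, reg = 0xCB
clock 8: out=1, reg = 0xE5
clock 9: out=1, reg = 0x72

00111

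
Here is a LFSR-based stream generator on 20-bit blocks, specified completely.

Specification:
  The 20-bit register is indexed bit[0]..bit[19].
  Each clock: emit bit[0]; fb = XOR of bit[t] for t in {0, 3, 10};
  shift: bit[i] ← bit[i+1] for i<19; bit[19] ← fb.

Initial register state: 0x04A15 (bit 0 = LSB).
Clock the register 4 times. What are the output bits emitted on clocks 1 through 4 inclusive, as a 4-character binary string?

reg_0 = 0x04A15
clock 1: out=1, reg = 0x8250A
clock 2: out=0, reg = 0x41285
clock 3: out=1, reg = 0xA0942
clock 4: out=0, reg = 0x504A1

1010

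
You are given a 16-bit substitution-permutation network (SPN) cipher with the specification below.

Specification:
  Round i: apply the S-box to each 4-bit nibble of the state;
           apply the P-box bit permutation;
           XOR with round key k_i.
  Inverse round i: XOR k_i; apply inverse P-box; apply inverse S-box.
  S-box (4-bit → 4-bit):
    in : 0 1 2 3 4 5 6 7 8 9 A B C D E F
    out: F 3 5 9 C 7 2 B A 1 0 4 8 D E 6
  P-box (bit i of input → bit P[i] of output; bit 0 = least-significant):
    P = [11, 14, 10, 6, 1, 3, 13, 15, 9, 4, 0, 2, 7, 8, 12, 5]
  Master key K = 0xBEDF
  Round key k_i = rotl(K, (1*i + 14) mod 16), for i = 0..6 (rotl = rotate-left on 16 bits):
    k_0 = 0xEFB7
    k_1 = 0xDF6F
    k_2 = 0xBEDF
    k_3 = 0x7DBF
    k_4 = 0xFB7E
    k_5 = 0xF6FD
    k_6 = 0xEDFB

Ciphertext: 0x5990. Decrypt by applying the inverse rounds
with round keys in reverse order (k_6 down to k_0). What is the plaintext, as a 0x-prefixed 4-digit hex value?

0xAD41

s_0 = ciphertext = 0x5990
s_1 = InvRound(s_0, k_6) = 0x4B04
s_2 = InvRound(s_1, k_5) = 0x0FED
s_3 = InvRound(s_2, k_4) = 0x2FDF
s_4 = InvRound(s_3, k_3) = 0x49A8
s_5 = InvRound(s_4, k_2) = 0xE0DE
s_6 = InvRound(s_5, k_1) = 0x05B2
s_7 = InvRound(s_6, k_0) = 0xAD41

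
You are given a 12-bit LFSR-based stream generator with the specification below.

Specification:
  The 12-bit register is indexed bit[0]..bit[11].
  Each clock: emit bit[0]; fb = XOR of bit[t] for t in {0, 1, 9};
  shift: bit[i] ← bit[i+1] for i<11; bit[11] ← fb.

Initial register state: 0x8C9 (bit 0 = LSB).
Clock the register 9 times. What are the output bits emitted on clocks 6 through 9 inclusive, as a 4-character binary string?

reg_0 = 0x8C9
clock 1: out=1, reg = 0xC64
clock 2: out=0, reg = 0x632
clock 3: out=0, reg = 0x319
clock 4: out=1, reg = 0x18C
clock 5: out=0, reg = 0x0C6
clock 6: out=0, reg = 0x863
clock 7: out=1, reg = 0x431
clock 8: out=1, reg = 0xA18
clock 9: out=0, reg = 0xD0C

0110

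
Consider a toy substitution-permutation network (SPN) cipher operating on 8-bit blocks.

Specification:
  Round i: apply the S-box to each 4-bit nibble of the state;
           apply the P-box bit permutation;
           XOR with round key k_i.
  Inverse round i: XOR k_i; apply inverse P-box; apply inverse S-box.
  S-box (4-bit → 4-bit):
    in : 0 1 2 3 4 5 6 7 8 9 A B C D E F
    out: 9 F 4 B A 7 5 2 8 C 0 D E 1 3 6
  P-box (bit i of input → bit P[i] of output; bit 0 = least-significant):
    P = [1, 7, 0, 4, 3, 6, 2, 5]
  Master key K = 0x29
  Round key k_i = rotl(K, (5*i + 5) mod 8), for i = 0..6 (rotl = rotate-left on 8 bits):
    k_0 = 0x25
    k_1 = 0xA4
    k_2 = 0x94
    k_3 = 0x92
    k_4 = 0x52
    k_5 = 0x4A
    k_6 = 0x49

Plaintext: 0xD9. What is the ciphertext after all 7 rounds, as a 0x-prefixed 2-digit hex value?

0x70

s_0 = plaintext = 0xD9
s_1 = Round(s_0, k_0) = 0x3C
s_2 = Round(s_1, k_1) = 0x5D
s_3 = Round(s_2, k_2) = 0xDA
s_4 = Round(s_3, k_3) = 0x9A
s_5 = Round(s_4, k_4) = 0x76
s_6 = Round(s_5, k_5) = 0x09
s_7 = Round(s_6, k_6) = 0x70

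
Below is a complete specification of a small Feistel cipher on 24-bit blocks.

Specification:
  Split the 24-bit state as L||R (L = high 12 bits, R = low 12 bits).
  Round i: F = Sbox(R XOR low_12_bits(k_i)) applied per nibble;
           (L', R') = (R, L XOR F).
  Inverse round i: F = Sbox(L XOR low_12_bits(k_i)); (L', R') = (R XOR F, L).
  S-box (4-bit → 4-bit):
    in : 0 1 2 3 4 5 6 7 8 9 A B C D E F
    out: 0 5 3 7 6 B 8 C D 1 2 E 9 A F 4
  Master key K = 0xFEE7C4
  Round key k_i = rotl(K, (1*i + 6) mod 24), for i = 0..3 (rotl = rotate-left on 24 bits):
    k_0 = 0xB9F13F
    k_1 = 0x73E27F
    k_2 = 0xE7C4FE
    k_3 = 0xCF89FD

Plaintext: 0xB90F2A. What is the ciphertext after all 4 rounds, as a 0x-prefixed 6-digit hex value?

s_0 = plaintext = 0xB90F2A
s_1 = Round(s_0, k_0) = 0xF2A4CB
s_2 = Round(s_1, k_1) = 0x4CB7CC
s_3 = Round(s_2, k_2) = 0x7CC3B8
s_4 = Round(s_3, k_3) = 0x3B85A7

0x3B85A7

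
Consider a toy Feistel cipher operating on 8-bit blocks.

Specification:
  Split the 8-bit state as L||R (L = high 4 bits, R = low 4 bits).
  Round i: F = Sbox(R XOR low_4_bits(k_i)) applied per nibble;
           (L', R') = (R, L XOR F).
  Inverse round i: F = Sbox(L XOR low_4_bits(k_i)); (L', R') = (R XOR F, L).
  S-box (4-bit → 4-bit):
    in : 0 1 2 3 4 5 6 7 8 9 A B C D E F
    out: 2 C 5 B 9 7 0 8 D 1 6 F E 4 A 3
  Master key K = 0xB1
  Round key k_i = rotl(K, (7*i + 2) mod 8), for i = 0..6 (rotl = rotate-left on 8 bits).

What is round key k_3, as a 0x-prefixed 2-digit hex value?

0xD8

K = 0xB1
k_0 = rotl(K, (7*0+2) mod 8) = rotl(K, 2) = 0xC6
k_1 = rotl(K, (7*1+2) mod 8) = rotl(K, 1) = 0x63
k_2 = rotl(K, (7*2+2) mod 8) = rotl(K, 0) = 0xB1
k_3 = rotl(K, (7*3+2) mod 8) = rotl(K, 7) = 0xD8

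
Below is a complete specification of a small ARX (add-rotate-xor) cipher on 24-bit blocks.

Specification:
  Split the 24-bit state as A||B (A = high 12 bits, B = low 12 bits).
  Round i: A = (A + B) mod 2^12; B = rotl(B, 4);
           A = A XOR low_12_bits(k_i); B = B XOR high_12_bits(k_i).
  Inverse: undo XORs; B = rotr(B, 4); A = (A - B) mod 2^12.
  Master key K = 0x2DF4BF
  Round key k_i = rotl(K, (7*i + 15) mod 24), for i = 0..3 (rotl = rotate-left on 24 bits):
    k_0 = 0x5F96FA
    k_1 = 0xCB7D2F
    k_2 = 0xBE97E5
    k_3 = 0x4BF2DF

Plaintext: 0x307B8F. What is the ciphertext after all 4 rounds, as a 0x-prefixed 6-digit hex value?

s_0 = plaintext = 0x307B8F
s_1 = Round(s_0, k_0) = 0x86CD02
s_2 = Round(s_1, k_1) = 0x841C9A
s_3 = Round(s_2, k_2) = 0x33E245
s_4 = Round(s_3, k_3) = 0x75C0ED

0x75C0ED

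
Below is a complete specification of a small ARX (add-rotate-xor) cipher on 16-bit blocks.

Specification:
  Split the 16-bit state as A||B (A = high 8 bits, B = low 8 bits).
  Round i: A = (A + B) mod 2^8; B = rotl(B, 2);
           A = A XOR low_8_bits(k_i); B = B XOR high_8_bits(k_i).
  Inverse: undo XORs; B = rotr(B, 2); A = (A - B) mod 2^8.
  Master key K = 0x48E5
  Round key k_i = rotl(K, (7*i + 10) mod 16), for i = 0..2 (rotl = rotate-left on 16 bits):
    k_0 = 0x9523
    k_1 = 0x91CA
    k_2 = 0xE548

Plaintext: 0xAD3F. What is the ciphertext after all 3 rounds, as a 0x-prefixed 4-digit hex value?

s_0 = plaintext = 0xAD3F
s_1 = Round(s_0, k_0) = 0xCF69
s_2 = Round(s_1, k_1) = 0xF234
s_3 = Round(s_2, k_2) = 0x6E35

0x6E35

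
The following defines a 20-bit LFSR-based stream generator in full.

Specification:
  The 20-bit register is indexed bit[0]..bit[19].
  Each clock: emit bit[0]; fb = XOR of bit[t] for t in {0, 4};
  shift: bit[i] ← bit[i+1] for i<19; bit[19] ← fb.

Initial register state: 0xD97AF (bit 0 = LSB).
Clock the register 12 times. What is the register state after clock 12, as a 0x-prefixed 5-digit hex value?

reg_0 = 0xD97AF
clock 1: out=1, reg = 0xECBD7
clock 2: out=1, reg = 0x765EB
clock 3: out=1, reg = 0xBB2F5
clock 4: out=1, reg = 0x5D97A
clock 5: out=0, reg = 0xAECBD
clock 6: out=1, reg = 0x5765E
clock 7: out=0, reg = 0xABB2F
clock 8: out=1, reg = 0xD5D97
clock 9: out=1, reg = 0x6AECB
clock 10: out=1, reg = 0xB5765
clock 11: out=1, reg = 0xDABB2
clock 12: out=0, reg = 0xED5D9

0xED5D9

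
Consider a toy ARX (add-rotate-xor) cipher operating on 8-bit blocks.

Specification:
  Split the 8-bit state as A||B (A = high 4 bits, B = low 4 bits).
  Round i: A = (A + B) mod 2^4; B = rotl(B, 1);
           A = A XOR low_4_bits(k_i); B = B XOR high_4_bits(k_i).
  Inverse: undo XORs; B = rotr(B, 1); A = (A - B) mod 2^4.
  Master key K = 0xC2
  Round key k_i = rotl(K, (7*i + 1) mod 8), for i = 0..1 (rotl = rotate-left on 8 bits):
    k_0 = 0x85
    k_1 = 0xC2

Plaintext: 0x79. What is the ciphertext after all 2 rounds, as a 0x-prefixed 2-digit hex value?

s_0 = plaintext = 0x79
s_1 = Round(s_0, k_0) = 0x5B
s_2 = Round(s_1, k_1) = 0x2B

0x2B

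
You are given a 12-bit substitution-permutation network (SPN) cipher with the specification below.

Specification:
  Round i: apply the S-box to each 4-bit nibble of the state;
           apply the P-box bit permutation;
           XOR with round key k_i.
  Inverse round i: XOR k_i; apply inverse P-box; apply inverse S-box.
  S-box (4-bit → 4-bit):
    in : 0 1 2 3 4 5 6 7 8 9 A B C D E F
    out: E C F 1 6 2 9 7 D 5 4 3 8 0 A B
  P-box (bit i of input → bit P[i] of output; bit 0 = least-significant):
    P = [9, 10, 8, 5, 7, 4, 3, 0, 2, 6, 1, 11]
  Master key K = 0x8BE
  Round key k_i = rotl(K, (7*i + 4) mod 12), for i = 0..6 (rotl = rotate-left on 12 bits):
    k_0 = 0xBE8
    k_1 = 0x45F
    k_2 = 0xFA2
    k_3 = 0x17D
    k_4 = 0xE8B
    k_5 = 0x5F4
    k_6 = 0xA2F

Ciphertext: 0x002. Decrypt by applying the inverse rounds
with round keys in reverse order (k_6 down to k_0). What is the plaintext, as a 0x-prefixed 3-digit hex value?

0xF71

s_0 = ciphertext = 0x002
s_1 = InvRound(s_0, k_6) = 0x616
s_2 = InvRound(s_1, k_5) = 0x438
s_3 = InvRound(s_2, k_4) = 0x1F6
s_4 = InvRound(s_3, k_3) = 0xA8D
s_5 = InvRound(s_4, k_2) = 0x910
s_6 = InvRound(s_5, k_1) = 0x214
s_7 = InvRound(s_6, k_0) = 0xF71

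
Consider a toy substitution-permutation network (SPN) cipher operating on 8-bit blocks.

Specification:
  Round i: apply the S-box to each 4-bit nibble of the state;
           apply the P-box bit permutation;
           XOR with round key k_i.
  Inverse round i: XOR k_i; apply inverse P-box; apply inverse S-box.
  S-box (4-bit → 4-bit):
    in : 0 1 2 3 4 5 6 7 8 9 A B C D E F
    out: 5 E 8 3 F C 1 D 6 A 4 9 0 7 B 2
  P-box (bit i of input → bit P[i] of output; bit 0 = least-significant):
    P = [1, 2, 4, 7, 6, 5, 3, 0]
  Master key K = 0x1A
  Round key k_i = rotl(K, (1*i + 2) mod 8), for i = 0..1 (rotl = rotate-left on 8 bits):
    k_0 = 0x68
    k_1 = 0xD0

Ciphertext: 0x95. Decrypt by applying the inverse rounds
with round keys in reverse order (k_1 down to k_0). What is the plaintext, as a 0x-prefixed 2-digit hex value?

0xB4

s_0 = ciphertext = 0x95
s_1 = InvRound(s_0, k_1) = 0xBF
s_2 = InvRound(s_1, k_0) = 0xB4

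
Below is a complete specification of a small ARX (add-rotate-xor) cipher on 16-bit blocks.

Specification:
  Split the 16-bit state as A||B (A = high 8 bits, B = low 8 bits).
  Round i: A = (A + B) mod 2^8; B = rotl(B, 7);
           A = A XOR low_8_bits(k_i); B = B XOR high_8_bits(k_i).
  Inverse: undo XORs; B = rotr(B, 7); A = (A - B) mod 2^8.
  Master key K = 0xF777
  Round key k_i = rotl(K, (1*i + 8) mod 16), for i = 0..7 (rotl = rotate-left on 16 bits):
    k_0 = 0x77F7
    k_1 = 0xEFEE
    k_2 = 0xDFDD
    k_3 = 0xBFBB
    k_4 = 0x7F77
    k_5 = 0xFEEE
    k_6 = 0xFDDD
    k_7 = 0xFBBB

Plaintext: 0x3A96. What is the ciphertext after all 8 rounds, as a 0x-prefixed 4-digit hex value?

0x0997

s_0 = plaintext = 0x3A96
s_1 = Round(s_0, k_0) = 0x273C
s_2 = Round(s_1, k_1) = 0x8DF1
s_3 = Round(s_2, k_2) = 0xA327
s_4 = Round(s_3, k_3) = 0x712C
s_5 = Round(s_4, k_4) = 0xEA69
s_6 = Round(s_5, k_5) = 0xBD4A
s_7 = Round(s_6, k_6) = 0xDAD8
s_8 = Round(s_7, k_7) = 0x0997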